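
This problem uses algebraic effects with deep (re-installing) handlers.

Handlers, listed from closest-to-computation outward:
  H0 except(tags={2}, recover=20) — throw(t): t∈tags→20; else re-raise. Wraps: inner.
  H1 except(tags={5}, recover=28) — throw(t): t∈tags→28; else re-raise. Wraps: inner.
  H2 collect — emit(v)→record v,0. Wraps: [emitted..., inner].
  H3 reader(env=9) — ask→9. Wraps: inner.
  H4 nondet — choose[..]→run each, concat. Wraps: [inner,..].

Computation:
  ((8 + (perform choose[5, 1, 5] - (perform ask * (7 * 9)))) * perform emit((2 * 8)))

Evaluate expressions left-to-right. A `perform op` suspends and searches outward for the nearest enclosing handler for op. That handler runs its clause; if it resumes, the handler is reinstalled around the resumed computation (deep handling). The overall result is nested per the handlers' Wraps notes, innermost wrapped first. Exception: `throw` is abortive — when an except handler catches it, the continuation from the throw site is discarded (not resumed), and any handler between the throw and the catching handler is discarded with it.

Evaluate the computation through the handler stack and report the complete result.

Working:
choose[5, 1, 5] @ H4
  branch[0] choose=5:
    ask @ H3 ⇒ 9
    emit(16) @ H2 ⇒ out+=16
    H0 returns 0
    H1 returns 0
    H2 returns [16, 0]
    H3 returns [16, 0]
    H4 returns [[16, 0]]
  branch[1] choose=1:
    ask @ H3 ⇒ 9
    emit(16) @ H2 ⇒ out+=16
    H0 returns 0
    H1 returns 0
    H2 returns [16, 0]
    H3 returns [16, 0]
    H4 returns [[16, 0]]
  branch[2] choose=5:
    ask @ H3 ⇒ 9
    emit(16) @ H2 ⇒ out+=16
    H0 returns 0
    H1 returns 0
    H2 returns [16, 0]
    H3 returns [16, 0]
    H4 returns [[16, 0]]
= [[16, 0], [16, 0], [16, 0]]

Answer: [[16, 0], [16, 0], [16, 0]]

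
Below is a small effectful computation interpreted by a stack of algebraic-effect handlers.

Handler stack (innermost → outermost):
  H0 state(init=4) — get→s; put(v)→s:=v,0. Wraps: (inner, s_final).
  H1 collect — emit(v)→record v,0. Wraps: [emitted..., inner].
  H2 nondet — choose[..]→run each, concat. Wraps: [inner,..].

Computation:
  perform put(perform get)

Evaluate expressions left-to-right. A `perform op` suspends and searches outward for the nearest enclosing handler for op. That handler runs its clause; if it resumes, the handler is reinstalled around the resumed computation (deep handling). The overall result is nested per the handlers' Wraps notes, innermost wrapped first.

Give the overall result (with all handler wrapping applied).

Working:
get @ H0 ⇒ 4
put(4) @ H0 ⇒ s:=4
H0 returns (0, 4)
H1 returns [(0, 4)]
H2 returns [[(0, 4)]]
= [[(0, 4)]]

Answer: [[(0, 4)]]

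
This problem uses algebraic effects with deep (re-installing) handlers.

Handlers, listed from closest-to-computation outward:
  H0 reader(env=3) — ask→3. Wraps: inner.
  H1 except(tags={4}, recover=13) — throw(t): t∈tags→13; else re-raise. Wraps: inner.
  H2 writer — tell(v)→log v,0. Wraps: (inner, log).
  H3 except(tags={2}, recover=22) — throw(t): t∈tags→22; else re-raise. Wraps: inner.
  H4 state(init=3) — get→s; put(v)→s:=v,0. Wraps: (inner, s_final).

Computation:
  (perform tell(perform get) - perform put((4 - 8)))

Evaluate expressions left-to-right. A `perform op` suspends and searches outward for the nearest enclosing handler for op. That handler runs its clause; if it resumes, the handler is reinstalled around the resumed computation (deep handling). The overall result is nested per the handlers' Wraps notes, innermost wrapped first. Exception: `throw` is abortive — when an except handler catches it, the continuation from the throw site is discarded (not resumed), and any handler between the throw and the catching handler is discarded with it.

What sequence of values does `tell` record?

Step-by-step:
get @ H4 ⇒ 3
tell(3) @ H2 ⇒ log+=3
put(-4) @ H4 ⇒ s:=-4
H0 returns 0
H1 returns 0
H2 returns (0, (3))
H3 returns (0, (3))
H4 returns ((0, (3)), -4)
= ((0, (3)), -4)

Answer: (3)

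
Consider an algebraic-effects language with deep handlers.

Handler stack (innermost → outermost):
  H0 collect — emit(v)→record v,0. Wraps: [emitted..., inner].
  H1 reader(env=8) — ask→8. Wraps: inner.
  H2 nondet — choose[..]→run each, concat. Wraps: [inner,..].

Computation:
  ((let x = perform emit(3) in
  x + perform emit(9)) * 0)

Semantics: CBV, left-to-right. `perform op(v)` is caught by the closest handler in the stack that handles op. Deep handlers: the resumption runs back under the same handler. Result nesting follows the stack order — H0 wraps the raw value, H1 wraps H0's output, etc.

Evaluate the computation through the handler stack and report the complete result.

Answer: [[3, 9, 0]]

Working:
emit(3) @ H0 ⇒ out+=3
emit(9) @ H0 ⇒ out+=9
H0 returns [3, 9, 0]
H1 returns [3, 9, 0]
H2 returns [[3, 9, 0]]
= [[3, 9, 0]]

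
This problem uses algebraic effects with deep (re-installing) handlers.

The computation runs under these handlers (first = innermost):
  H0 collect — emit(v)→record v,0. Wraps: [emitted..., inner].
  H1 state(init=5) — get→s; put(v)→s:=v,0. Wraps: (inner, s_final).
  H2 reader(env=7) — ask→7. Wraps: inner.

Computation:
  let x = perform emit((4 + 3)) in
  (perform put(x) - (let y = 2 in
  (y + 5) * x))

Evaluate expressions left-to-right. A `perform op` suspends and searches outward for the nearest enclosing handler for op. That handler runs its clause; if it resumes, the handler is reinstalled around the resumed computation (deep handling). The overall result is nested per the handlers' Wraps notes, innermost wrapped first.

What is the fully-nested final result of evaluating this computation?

Evaluation trace:
emit(7) @ H0 ⇒ out+=7
put(0) @ H1 ⇒ s:=0
H0 returns [7, 0]
H1 returns ([7, 0], 0)
H2 returns ([7, 0], 0)
= ([7, 0], 0)

Answer: ([7, 0], 0)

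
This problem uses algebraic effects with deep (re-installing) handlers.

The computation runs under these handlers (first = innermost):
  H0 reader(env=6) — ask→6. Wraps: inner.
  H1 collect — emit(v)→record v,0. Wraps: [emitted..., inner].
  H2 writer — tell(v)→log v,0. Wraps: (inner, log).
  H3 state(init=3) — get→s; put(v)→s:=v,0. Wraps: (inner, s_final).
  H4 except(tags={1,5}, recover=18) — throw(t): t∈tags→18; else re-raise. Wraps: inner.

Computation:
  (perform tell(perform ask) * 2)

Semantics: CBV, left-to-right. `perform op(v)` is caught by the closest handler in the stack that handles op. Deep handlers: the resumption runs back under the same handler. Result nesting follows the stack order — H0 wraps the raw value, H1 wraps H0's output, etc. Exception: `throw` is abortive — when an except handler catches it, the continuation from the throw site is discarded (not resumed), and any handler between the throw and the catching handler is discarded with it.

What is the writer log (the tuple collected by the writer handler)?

Step-by-step:
ask @ H0 ⇒ 6
tell(6) @ H2 ⇒ log+=6
H0 returns 0
H1 returns [0]
H2 returns ([0], (6))
H3 returns (([0], (6)), 3)
H4 returns (([0], (6)), 3)
= (([0], (6)), 3)

Answer: (6)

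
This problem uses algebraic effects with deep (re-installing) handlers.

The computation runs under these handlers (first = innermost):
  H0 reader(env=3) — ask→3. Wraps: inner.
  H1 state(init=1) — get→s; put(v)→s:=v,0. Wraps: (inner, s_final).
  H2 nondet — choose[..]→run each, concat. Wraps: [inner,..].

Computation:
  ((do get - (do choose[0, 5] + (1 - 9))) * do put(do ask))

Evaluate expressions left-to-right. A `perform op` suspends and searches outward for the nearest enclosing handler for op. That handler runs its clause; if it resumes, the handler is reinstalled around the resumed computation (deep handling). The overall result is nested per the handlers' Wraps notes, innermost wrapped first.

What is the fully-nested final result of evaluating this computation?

Working:
get @ H1 ⇒ 1
choose[0, 5] @ H2
  branch[0] choose=0:
    ask @ H0 ⇒ 3
    put(3) @ H1 ⇒ s:=3
    H0 returns 0
    H1 returns (0, 3)
    H2 returns [(0, 3)]
  branch[1] choose=5:
    ask @ H0 ⇒ 3
    put(3) @ H1 ⇒ s:=3
    H0 returns 0
    H1 returns (0, 3)
    H2 returns [(0, 3)]
= [(0, 3), (0, 3)]

Answer: [(0, 3), (0, 3)]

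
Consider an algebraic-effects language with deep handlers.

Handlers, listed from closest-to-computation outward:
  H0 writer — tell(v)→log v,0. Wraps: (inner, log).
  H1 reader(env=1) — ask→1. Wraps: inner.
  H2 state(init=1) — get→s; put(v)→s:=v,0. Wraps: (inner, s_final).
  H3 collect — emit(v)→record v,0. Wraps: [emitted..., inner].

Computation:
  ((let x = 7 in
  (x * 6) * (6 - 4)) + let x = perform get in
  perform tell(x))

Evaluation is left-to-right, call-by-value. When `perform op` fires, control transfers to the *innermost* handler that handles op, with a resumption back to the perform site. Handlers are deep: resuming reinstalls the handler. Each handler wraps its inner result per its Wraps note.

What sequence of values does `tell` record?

Step-by-step:
get @ H2 ⇒ 1
tell(1) @ H0 ⇒ log+=1
H0 returns (84, (1))
H1 returns (84, (1))
H2 returns ((84, (1)), 1)
H3 returns [((84, (1)), 1)]
= [((84, (1)), 1)]

Answer: (1)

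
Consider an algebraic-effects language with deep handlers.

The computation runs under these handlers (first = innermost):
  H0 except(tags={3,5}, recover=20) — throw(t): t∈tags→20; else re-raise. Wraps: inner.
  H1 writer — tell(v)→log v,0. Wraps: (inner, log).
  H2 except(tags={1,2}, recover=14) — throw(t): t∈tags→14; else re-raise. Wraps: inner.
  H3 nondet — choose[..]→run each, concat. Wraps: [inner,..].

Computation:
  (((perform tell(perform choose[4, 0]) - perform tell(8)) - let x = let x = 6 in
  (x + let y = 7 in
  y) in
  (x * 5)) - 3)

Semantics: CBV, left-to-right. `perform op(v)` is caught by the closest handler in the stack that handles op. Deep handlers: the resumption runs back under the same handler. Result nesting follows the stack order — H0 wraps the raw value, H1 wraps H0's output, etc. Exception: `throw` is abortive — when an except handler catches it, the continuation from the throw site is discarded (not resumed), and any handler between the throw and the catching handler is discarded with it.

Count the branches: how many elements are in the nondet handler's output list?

Working:
choose[4, 0] @ H3
  branch[0] choose=4:
    tell(4) @ H1 ⇒ log+=4
    tell(8) @ H1 ⇒ log+=8
    H0 returns -68
    H1 returns (-68, (4, 8))
    H2 returns (-68, (4, 8))
    H3 returns [(-68, (4, 8))]
  branch[1] choose=0:
    tell(0) @ H1 ⇒ log+=0
    tell(8) @ H1 ⇒ log+=8
    H0 returns -68
    H1 returns (-68, (0, 8))
    H2 returns (-68, (0, 8))
    H3 returns [(-68, (0, 8))]
= [(-68, (4, 8)), (-68, (0, 8))]

Answer: 2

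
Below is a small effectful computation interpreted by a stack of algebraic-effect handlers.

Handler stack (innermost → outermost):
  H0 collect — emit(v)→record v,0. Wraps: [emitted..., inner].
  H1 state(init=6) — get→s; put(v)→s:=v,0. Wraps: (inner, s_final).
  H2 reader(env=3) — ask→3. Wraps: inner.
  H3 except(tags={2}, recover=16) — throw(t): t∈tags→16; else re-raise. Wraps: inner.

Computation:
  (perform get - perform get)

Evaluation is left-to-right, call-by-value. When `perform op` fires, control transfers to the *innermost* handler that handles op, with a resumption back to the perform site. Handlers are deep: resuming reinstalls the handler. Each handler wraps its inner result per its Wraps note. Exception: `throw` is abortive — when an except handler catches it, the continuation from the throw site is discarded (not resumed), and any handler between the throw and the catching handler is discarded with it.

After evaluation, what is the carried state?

Answer: 6

Working:
get @ H1 ⇒ 6
get @ H1 ⇒ 6
H0 returns [0]
H1 returns ([0], 6)
H2 returns ([0], 6)
H3 returns ([0], 6)
= ([0], 6)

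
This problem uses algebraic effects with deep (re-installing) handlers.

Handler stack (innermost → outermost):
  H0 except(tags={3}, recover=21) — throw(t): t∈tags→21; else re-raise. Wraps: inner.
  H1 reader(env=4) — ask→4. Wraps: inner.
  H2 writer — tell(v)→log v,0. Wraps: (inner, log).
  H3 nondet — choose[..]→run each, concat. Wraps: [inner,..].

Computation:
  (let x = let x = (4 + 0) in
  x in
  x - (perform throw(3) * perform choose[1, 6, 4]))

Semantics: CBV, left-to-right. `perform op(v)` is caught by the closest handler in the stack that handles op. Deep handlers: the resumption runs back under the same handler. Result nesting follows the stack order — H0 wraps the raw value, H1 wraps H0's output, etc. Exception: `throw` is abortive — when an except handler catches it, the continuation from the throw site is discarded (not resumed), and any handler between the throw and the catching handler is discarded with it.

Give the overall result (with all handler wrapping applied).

Working:
throw(3) @ H0 caught ⇒ 21
H1 returns 21
H2 returns (21, ())
H3 returns [(21, ())]
= [(21, ())]

Answer: [(21, ())]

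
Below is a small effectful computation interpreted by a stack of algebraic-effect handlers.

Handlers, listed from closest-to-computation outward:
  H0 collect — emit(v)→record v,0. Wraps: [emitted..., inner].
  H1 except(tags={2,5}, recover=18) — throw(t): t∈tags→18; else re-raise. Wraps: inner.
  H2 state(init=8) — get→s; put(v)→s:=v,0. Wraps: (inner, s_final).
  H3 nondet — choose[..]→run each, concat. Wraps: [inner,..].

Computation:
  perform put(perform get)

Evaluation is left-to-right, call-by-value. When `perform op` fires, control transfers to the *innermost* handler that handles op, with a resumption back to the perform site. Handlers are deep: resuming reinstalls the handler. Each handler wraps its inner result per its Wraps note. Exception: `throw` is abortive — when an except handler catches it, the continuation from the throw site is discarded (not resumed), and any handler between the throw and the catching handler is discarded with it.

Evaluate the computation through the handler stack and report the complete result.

Answer: [([0], 8)]

Step-by-step:
get @ H2 ⇒ 8
put(8) @ H2 ⇒ s:=8
H0 returns [0]
H1 returns [0]
H2 returns ([0], 8)
H3 returns [([0], 8)]
= [([0], 8)]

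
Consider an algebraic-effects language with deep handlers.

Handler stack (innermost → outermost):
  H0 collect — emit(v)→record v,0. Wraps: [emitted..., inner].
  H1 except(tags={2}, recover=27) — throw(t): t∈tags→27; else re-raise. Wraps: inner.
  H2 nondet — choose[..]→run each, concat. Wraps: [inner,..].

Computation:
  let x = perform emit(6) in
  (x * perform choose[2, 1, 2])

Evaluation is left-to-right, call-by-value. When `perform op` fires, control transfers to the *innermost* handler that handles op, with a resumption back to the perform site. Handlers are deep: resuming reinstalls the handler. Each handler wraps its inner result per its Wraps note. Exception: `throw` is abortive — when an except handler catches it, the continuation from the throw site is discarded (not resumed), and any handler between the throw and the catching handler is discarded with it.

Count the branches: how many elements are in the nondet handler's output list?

Working:
emit(6) @ H0 ⇒ out+=6
choose[2, 1, 2] @ H2
  branch[0] choose=2:
    H0 returns [6, 0]
    H1 returns [6, 0]
    H2 returns [[6, 0]]
  branch[1] choose=1:
    H0 returns [6, 0]
    H1 returns [6, 0]
    H2 returns [[6, 0]]
  branch[2] choose=2:
    H0 returns [6, 0]
    H1 returns [6, 0]
    H2 returns [[6, 0]]
= [[6, 0], [6, 0], [6, 0]]

Answer: 3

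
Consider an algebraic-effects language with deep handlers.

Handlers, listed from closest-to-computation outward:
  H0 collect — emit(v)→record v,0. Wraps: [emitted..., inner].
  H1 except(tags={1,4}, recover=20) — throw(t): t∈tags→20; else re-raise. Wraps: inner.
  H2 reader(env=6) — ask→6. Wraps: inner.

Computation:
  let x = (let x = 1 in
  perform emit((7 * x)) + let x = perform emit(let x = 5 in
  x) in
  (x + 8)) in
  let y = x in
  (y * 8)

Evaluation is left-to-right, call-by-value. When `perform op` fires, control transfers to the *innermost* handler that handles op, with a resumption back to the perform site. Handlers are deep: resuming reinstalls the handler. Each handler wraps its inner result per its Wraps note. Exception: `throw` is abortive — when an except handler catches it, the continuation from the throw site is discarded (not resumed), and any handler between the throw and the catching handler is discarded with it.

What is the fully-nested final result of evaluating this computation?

Answer: [7, 5, 64]

Step-by-step:
emit(7) @ H0 ⇒ out+=7
emit(5) @ H0 ⇒ out+=5
H0 returns [7, 5, 64]
H1 returns [7, 5, 64]
H2 returns [7, 5, 64]
= [7, 5, 64]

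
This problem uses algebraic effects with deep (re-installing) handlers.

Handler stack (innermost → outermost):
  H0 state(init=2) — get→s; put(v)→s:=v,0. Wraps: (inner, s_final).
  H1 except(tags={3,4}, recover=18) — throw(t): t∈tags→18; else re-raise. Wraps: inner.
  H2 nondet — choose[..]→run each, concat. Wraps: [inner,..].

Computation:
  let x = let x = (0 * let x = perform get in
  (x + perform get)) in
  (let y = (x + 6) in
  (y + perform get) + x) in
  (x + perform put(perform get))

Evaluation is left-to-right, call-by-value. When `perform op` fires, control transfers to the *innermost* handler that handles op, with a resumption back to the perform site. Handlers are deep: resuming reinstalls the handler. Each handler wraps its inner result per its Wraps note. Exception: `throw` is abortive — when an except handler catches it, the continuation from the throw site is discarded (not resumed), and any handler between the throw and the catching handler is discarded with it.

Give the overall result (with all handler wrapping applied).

Evaluation trace:
get @ H0 ⇒ 2
get @ H0 ⇒ 2
get @ H0 ⇒ 2
get @ H0 ⇒ 2
put(2) @ H0 ⇒ s:=2
H0 returns (8, 2)
H1 returns (8, 2)
H2 returns [(8, 2)]
= [(8, 2)]

Answer: [(8, 2)]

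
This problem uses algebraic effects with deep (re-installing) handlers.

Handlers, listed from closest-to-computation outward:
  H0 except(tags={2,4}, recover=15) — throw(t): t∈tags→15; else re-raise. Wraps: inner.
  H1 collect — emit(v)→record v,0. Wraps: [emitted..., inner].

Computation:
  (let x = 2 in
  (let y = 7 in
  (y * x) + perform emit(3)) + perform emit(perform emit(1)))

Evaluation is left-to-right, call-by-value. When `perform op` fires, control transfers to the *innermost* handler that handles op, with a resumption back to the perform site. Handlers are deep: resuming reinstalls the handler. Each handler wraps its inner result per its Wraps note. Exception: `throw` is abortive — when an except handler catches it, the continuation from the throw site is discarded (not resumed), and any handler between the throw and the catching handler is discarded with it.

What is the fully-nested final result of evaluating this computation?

Step-by-step:
emit(3) @ H1 ⇒ out+=3
emit(1) @ H1 ⇒ out+=1
emit(0) @ H1 ⇒ out+=0
H0 returns 14
H1 returns [3, 1, 0, 14]
= [3, 1, 0, 14]

Answer: [3, 1, 0, 14]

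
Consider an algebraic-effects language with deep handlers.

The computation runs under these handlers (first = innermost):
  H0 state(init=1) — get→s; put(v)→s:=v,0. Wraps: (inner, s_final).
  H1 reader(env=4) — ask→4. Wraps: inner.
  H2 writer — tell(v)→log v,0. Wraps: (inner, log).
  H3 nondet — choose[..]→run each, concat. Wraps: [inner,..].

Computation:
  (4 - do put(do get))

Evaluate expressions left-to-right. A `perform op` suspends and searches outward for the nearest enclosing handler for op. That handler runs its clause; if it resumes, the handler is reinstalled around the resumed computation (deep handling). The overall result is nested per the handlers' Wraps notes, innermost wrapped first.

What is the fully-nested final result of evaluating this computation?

Step-by-step:
get @ H0 ⇒ 1
put(1) @ H0 ⇒ s:=1
H0 returns (4, 1)
H1 returns (4, 1)
H2 returns ((4, 1), ())
H3 returns [((4, 1), ())]
= [((4, 1), ())]

Answer: [((4, 1), ())]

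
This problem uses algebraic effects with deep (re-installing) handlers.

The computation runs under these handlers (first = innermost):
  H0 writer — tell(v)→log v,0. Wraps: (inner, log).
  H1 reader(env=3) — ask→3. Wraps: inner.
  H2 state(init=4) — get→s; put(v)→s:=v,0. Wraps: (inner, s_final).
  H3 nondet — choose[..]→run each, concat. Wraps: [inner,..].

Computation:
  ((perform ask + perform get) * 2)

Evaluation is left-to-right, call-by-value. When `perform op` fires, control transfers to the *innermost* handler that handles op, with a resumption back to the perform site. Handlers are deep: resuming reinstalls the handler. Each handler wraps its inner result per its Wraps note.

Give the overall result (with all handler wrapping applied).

Evaluation trace:
ask @ H1 ⇒ 3
get @ H2 ⇒ 4
H0 returns (14, ())
H1 returns (14, ())
H2 returns ((14, ()), 4)
H3 returns [((14, ()), 4)]
= [((14, ()), 4)]

Answer: [((14, ()), 4)]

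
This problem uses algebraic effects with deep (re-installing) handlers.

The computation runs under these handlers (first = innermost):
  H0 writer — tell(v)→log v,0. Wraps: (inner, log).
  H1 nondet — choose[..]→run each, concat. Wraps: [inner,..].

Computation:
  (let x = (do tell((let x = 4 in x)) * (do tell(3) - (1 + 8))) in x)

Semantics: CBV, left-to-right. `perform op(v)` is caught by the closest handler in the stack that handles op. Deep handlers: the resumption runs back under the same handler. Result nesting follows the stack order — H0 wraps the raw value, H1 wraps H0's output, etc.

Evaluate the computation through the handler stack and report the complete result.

Answer: [(0, (4, 3))]

Step-by-step:
tell(4) @ H0 ⇒ log+=4
tell(3) @ H0 ⇒ log+=3
H0 returns (0, (4, 3))
H1 returns [(0, (4, 3))]
= [(0, (4, 3))]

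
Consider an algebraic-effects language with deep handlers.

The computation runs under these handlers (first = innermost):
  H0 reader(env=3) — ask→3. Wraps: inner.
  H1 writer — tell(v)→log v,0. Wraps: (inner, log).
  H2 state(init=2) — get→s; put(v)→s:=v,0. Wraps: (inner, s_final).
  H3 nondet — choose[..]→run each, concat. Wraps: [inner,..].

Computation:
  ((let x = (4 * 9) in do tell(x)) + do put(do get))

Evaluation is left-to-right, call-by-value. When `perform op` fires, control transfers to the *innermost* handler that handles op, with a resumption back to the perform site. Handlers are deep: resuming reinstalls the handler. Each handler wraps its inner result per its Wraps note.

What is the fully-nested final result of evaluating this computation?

Step-by-step:
tell(36) @ H1 ⇒ log+=36
get @ H2 ⇒ 2
put(2) @ H2 ⇒ s:=2
H0 returns 0
H1 returns (0, (36))
H2 returns ((0, (36)), 2)
H3 returns [((0, (36)), 2)]
= [((0, (36)), 2)]

Answer: [((0, (36)), 2)]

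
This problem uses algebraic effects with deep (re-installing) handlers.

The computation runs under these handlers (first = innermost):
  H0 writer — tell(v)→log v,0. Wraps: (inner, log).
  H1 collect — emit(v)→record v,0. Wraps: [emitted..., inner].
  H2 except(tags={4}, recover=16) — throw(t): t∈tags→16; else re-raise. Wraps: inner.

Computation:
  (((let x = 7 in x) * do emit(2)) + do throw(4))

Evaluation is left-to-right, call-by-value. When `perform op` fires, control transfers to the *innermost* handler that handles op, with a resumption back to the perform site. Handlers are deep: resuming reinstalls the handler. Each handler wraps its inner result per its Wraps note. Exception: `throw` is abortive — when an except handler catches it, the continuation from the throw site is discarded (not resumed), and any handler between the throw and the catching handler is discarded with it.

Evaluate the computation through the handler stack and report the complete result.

Evaluation trace:
emit(2) @ H1 ⇒ out+=2
throw(4) @ H2 caught ⇒ 16
= 16

Answer: 16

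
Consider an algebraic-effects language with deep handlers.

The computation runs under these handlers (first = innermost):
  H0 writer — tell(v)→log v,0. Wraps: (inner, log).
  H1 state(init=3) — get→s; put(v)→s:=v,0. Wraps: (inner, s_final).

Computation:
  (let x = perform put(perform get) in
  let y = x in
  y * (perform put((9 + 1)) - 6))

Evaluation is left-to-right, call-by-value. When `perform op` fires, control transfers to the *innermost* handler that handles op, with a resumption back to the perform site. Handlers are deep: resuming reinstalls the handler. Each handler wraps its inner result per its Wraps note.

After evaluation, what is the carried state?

Step-by-step:
get @ H1 ⇒ 3
put(3) @ H1 ⇒ s:=3
put(10) @ H1 ⇒ s:=10
H0 returns (0, ())
H1 returns ((0, ()), 10)
= ((0, ()), 10)

Answer: 10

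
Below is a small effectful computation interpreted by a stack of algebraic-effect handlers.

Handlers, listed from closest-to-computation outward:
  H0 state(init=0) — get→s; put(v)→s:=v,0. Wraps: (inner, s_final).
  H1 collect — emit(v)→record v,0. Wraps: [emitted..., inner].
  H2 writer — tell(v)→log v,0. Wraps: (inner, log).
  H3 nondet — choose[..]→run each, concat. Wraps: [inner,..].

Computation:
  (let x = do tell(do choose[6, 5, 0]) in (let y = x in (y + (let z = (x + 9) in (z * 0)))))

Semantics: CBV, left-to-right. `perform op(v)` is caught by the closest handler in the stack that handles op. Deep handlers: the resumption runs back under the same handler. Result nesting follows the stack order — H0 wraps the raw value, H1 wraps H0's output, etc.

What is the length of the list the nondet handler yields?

Evaluation trace:
choose[6, 5, 0] @ H3
  branch[0] choose=6:
    tell(6) @ H2 ⇒ log+=6
    H0 returns (0, 0)
    H1 returns [(0, 0)]
    H2 returns ([(0, 0)], (6))
    H3 returns [([(0, 0)], (6))]
  branch[1] choose=5:
    tell(5) @ H2 ⇒ log+=5
    H0 returns (0, 0)
    H1 returns [(0, 0)]
    H2 returns ([(0, 0)], (5))
    H3 returns [([(0, 0)], (5))]
  branch[2] choose=0:
    tell(0) @ H2 ⇒ log+=0
    H0 returns (0, 0)
    H1 returns [(0, 0)]
    H2 returns ([(0, 0)], (0))
    H3 returns [([(0, 0)], (0))]
= [([(0, 0)], (6)), ([(0, 0)], (5)), ([(0, 0)], (0))]

Answer: 3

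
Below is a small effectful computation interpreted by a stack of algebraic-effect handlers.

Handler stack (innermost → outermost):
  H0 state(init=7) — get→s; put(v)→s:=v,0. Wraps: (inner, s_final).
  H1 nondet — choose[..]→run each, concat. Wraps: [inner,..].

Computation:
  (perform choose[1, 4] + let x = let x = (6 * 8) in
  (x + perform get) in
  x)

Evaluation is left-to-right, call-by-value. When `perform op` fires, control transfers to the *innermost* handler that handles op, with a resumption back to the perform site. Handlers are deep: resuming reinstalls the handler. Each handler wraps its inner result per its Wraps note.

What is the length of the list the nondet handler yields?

Answer: 2

Working:
choose[1, 4] @ H1
  branch[0] choose=1:
    get @ H0 ⇒ 7
    H0 returns (56, 7)
    H1 returns [(56, 7)]
  branch[1] choose=4:
    get @ H0 ⇒ 7
    H0 returns (59, 7)
    H1 returns [(59, 7)]
= [(56, 7), (59, 7)]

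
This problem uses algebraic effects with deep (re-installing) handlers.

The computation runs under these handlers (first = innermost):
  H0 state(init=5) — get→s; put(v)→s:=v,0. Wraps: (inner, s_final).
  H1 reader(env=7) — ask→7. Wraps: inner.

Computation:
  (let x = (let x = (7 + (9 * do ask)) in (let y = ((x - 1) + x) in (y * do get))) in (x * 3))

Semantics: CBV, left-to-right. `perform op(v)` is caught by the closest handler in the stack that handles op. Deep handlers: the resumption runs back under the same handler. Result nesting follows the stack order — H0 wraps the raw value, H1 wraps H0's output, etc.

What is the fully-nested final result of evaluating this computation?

Working:
ask @ H1 ⇒ 7
get @ H0 ⇒ 5
H0 returns (2085, 5)
H1 returns (2085, 5)
= (2085, 5)

Answer: (2085, 5)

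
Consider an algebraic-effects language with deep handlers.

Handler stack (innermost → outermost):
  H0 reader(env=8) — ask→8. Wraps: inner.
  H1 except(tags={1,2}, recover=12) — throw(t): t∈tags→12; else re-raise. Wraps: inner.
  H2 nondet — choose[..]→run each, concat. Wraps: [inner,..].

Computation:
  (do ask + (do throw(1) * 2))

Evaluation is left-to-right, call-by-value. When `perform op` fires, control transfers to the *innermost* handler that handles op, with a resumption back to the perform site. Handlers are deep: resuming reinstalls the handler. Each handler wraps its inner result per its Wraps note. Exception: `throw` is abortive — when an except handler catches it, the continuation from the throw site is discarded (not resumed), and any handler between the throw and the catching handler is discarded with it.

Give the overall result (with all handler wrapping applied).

Answer: [12]

Working:
ask @ H0 ⇒ 8
throw(1) @ H1 caught ⇒ 12
H2 returns [12]
= [12]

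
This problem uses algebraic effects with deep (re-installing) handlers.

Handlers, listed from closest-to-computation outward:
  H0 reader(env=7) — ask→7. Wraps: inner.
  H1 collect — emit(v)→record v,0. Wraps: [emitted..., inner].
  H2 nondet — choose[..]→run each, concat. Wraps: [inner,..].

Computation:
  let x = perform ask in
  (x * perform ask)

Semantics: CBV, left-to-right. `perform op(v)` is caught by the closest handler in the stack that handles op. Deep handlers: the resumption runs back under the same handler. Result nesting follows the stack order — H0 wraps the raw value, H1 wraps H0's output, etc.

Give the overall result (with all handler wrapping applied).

Answer: [[49]]

Step-by-step:
ask @ H0 ⇒ 7
ask @ H0 ⇒ 7
H0 returns 49
H1 returns [49]
H2 returns [[49]]
= [[49]]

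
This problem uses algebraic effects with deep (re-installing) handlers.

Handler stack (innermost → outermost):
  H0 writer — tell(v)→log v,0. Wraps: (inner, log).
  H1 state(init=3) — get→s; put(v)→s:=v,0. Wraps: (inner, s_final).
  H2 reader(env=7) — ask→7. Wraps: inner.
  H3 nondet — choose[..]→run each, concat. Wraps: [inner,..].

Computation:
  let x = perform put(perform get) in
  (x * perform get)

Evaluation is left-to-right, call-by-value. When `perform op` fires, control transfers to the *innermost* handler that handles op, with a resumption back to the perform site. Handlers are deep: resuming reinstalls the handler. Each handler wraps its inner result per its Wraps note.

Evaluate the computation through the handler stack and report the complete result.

Evaluation trace:
get @ H1 ⇒ 3
put(3) @ H1 ⇒ s:=3
get @ H1 ⇒ 3
H0 returns (0, ())
H1 returns ((0, ()), 3)
H2 returns ((0, ()), 3)
H3 returns [((0, ()), 3)]
= [((0, ()), 3)]

Answer: [((0, ()), 3)]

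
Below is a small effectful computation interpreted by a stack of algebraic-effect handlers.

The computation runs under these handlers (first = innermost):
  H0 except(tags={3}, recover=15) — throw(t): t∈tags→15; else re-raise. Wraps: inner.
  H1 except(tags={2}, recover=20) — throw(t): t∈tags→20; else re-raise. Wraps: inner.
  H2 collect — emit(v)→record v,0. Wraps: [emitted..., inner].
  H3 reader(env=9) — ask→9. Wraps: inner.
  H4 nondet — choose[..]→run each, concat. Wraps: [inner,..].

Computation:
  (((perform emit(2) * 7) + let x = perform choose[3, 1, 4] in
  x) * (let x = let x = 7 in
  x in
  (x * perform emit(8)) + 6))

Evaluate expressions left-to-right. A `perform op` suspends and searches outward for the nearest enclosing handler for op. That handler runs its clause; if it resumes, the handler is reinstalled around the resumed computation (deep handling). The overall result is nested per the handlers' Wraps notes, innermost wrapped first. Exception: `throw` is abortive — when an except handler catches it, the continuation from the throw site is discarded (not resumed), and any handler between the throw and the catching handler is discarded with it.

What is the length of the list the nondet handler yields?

Answer: 3

Evaluation trace:
emit(2) @ H2 ⇒ out+=2
choose[3, 1, 4] @ H4
  branch[0] choose=3:
    emit(8) @ H2 ⇒ out+=8
    H0 returns 18
    H1 returns 18
    H2 returns [2, 8, 18]
    H3 returns [2, 8, 18]
    H4 returns [[2, 8, 18]]
  branch[1] choose=1:
    emit(8) @ H2 ⇒ out+=8
    H0 returns 6
    H1 returns 6
    H2 returns [2, 8, 6]
    H3 returns [2, 8, 6]
    H4 returns [[2, 8, 6]]
  branch[2] choose=4:
    emit(8) @ H2 ⇒ out+=8
    H0 returns 24
    H1 returns 24
    H2 returns [2, 8, 24]
    H3 returns [2, 8, 24]
    H4 returns [[2, 8, 24]]
= [[2, 8, 18], [2, 8, 6], [2, 8, 24]]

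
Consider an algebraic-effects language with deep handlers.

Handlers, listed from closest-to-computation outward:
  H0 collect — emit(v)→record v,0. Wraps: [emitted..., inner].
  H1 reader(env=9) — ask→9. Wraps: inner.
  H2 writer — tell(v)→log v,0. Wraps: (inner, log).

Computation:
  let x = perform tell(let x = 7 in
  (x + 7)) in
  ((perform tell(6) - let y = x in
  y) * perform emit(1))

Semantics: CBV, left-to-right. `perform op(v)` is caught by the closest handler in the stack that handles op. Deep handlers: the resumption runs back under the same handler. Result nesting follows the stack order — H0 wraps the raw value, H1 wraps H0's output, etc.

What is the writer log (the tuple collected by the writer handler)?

Working:
tell(14) @ H2 ⇒ log+=14
tell(6) @ H2 ⇒ log+=6
emit(1) @ H0 ⇒ out+=1
H0 returns [1, 0]
H1 returns [1, 0]
H2 returns ([1, 0], (14, 6))
= ([1, 0], (14, 6))

Answer: (14, 6)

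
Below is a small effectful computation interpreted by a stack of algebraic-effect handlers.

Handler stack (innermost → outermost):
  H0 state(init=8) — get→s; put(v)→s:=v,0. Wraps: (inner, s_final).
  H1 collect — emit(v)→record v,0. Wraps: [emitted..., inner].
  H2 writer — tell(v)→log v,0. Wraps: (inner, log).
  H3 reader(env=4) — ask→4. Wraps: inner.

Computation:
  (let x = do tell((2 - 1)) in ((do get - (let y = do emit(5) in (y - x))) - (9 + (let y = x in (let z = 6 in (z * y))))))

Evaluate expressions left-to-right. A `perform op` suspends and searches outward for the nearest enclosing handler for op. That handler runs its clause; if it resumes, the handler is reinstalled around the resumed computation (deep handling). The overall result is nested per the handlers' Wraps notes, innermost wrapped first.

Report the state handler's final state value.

Step-by-step:
tell(1) @ H2 ⇒ log+=1
get @ H0 ⇒ 8
emit(5) @ H1 ⇒ out+=5
H0 returns (-1, 8)
H1 returns [5, (-1, 8)]
H2 returns ([5, (-1, 8)], (1))
H3 returns ([5, (-1, 8)], (1))
= ([5, (-1, 8)], (1))

Answer: 8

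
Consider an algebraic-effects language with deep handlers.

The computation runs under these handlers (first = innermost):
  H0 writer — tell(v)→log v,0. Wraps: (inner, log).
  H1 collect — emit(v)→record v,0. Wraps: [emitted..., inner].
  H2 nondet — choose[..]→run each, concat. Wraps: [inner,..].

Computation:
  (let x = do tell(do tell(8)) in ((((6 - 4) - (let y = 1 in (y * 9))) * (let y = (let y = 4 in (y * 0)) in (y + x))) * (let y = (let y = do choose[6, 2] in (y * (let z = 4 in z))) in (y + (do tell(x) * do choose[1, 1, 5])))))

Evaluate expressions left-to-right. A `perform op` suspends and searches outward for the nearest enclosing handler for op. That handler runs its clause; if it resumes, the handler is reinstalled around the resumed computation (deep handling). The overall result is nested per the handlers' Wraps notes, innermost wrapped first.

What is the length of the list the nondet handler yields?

Answer: 6

Evaluation trace:
tell(8) @ H0 ⇒ log+=8
tell(0) @ H0 ⇒ log+=0
choose[6, 2] @ H2
  branch[0] choose=6:
    tell(0) @ H0 ⇒ log+=0
    choose[1, 1, 5] @ H2
      branch[0] choose=1:
        H0 returns (0, (8, 0, 0))
        H1 returns [(0, (8, 0, 0))]
        H2 returns [[(0, (8, 0, 0))]]
      branch[1] choose=1:
        H0 returns (0, (8, 0, 0))
        H1 returns [(0, (8, 0, 0))]
        H2 returns [[(0, (8, 0, 0))]]
      branch[2] choose=5:
        H0 returns (0, (8, 0, 0))
        H1 returns [(0, (8, 0, 0))]
        H2 returns [[(0, (8, 0, 0))]]
  branch[1] choose=2:
    tell(0) @ H0 ⇒ log+=0
    choose[1, 1, 5] @ H2
      branch[0] choose=1:
        H0 returns (0, (8, 0, 0))
        H1 returns [(0, (8, 0, 0))]
        H2 returns [[(0, (8, 0, 0))]]
      branch[1] choose=1:
        H0 returns (0, (8, 0, 0))
        H1 returns [(0, (8, 0, 0))]
        H2 returns [[(0, (8, 0, 0))]]
      branch[2] choose=5:
        H0 returns (0, (8, 0, 0))
        H1 returns [(0, (8, 0, 0))]
        H2 returns [[(0, (8, 0, 0))]]
= [[(0, (8, 0, 0))], [(0, (8, 0, 0))], [(0, (8, 0, 0))], [(0, (8, 0, 0))], [(0, (8, 0, 0))], [(0, (8, 0, 0))]]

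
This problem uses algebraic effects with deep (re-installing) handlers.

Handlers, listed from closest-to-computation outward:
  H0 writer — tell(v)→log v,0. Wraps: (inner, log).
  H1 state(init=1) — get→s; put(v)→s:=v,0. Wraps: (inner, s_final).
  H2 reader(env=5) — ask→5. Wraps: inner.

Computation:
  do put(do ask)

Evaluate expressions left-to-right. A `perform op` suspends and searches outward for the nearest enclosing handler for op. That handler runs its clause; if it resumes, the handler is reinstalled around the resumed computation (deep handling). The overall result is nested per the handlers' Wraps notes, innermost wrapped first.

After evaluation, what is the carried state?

Step-by-step:
ask @ H2 ⇒ 5
put(5) @ H1 ⇒ s:=5
H0 returns (0, ())
H1 returns ((0, ()), 5)
H2 returns ((0, ()), 5)
= ((0, ()), 5)

Answer: 5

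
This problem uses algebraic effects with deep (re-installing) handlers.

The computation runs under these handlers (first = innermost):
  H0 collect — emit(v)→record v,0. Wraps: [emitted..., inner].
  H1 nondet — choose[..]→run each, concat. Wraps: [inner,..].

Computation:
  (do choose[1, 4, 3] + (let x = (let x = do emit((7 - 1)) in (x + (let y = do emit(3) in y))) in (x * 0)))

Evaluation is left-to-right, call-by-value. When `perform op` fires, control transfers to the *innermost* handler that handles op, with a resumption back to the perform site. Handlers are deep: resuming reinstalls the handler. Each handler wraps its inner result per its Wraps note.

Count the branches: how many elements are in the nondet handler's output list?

Step-by-step:
choose[1, 4, 3] @ H1
  branch[0] choose=1:
    emit(6) @ H0 ⇒ out+=6
    emit(3) @ H0 ⇒ out+=3
    H0 returns [6, 3, 1]
    H1 returns [[6, 3, 1]]
  branch[1] choose=4:
    emit(6) @ H0 ⇒ out+=6
    emit(3) @ H0 ⇒ out+=3
    H0 returns [6, 3, 4]
    H1 returns [[6, 3, 4]]
  branch[2] choose=3:
    emit(6) @ H0 ⇒ out+=6
    emit(3) @ H0 ⇒ out+=3
    H0 returns [6, 3, 3]
    H1 returns [[6, 3, 3]]
= [[6, 3, 1], [6, 3, 4], [6, 3, 3]]

Answer: 3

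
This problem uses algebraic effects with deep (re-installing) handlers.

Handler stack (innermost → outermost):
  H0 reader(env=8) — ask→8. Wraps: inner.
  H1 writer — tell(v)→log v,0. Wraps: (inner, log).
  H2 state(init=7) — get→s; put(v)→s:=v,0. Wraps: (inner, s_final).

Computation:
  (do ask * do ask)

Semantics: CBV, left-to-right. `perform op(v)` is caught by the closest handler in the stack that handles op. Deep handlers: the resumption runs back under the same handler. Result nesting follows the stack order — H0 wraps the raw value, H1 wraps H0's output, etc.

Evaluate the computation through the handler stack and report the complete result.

Evaluation trace:
ask @ H0 ⇒ 8
ask @ H0 ⇒ 8
H0 returns 64
H1 returns (64, ())
H2 returns ((64, ()), 7)
= ((64, ()), 7)

Answer: ((64, ()), 7)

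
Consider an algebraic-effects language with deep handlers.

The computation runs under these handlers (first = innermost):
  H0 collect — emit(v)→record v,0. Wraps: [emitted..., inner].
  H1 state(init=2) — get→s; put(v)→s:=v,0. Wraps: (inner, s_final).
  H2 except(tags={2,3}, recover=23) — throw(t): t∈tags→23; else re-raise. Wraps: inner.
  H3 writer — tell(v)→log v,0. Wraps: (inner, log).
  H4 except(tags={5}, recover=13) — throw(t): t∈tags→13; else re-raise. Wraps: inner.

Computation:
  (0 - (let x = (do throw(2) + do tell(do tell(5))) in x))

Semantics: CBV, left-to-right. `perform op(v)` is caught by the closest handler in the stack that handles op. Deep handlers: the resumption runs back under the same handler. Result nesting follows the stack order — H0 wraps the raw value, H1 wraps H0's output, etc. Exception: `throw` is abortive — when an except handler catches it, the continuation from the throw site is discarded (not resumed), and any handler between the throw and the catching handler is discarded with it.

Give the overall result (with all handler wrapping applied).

Working:
throw(2) @ H2 caught ⇒ 23
H3 returns (23, ())
H4 returns (23, ())
= (23, ())

Answer: (23, ())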